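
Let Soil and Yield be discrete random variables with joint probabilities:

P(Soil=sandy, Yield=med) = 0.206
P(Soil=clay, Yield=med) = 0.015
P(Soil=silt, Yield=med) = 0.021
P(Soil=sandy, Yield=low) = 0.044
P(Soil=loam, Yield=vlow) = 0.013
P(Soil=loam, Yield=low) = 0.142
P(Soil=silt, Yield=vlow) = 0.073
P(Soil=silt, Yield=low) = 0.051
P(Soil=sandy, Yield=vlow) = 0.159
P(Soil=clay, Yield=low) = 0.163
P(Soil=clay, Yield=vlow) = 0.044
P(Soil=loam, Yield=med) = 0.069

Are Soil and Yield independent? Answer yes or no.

no

P(Soil=sandy) = 0.409 and P(Yield=low) = 0.400, so their product is 0.16360, but P(Soil=sandy, Yield=low) = 0.044. Since these differ, Soil and Yield are not independent.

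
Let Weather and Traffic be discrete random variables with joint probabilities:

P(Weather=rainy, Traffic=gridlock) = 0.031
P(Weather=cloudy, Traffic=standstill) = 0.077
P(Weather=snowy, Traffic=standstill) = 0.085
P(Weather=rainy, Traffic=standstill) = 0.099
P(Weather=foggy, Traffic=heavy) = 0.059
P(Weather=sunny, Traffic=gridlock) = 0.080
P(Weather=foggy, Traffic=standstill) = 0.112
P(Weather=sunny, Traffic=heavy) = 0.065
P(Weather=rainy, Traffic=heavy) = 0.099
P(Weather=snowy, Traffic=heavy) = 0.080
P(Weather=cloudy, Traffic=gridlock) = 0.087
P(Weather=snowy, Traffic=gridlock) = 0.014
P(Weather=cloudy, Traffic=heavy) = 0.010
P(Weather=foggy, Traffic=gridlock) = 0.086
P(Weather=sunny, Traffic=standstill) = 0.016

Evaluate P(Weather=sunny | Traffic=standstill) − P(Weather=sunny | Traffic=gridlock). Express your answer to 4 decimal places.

P(Traffic=standstill) = 0.016 + 0.077 + 0.099 + 0.085 + 0.112 = 0.389; P(Weather=sunny | Traffic=standstill) = 0.016/0.389 = 0.04113.
P(Traffic=gridlock) = 0.080 + 0.087 + 0.031 + 0.014 + 0.086 = 0.298; P(Weather=sunny | Traffic=gridlock) = 0.080/0.298 = 0.26846.
Difference = -0.2273.

-0.2273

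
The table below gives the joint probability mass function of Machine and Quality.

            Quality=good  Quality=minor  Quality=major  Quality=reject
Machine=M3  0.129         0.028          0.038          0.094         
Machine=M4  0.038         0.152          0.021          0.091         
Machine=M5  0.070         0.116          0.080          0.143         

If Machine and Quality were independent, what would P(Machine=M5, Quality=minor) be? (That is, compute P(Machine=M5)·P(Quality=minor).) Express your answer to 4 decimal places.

0.1211

P(Machine=M5) = 0.070 + 0.116 + 0.080 + 0.143 = 0.409.
P(Quality=minor) = 0.028 + 0.152 + 0.116 = 0.296.
Product: 0.409 × 0.296 = 0.1211.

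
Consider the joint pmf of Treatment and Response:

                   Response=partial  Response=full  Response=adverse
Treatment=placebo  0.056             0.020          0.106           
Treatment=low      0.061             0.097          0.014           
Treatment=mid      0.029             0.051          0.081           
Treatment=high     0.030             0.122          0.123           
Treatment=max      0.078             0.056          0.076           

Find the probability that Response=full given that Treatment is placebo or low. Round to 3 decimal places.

0.331

P(Treatment=placebo) = 0.056 + 0.020 + 0.106 = 0.182.
P(Treatment=low) = 0.061 + 0.097 + 0.014 = 0.172.
P(Treatment ∈ {placebo, low}) = 0.182 + 0.172 = 0.354; P(Response=full, Treatment ∈ {placebo, low}) = 0.020 + 0.097 = 0.117.
P(Response=full | Treatment ∈ {placebo, low}) = 0.117/0.354 = 0.331.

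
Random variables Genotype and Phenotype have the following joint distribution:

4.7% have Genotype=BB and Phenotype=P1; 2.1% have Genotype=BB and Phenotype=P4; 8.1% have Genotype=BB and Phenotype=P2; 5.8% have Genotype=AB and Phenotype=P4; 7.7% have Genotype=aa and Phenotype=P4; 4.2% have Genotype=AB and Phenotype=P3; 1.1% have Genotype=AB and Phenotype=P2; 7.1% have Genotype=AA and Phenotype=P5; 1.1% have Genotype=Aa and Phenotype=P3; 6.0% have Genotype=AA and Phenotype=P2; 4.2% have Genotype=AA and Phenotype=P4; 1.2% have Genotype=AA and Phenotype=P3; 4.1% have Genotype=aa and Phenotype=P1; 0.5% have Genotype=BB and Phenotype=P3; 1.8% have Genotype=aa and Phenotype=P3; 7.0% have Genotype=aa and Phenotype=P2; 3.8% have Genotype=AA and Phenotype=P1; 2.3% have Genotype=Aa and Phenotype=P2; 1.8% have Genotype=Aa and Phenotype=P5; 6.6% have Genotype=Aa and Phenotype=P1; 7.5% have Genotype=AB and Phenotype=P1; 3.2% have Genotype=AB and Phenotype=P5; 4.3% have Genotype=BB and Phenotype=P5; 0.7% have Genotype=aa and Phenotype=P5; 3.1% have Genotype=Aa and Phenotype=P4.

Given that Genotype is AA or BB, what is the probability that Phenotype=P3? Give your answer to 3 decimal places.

0.040

P(Genotype=AA) = 0.038 + 0.060 + 0.012 + 0.042 + 0.071 = 0.223.
P(Genotype=BB) = 0.047 + 0.081 + 0.005 + 0.021 + 0.043 = 0.197.
P(Genotype ∈ {AA, BB}) = 0.223 + 0.197 = 0.420; P(Phenotype=P3, Genotype ∈ {AA, BB}) = 0.012 + 0.005 = 0.017.
P(Phenotype=P3 | Genotype ∈ {AA, BB}) = 0.017/0.420 = 0.040.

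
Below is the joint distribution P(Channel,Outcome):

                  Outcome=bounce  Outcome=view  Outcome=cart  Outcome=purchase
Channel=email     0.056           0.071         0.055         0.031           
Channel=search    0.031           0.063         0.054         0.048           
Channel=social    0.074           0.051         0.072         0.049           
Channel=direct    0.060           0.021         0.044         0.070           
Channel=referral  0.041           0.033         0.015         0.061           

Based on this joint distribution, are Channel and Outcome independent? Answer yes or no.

P(Channel=direct) = 0.195 and P(Outcome=view) = 0.239, so their product is 0.04661, but P(Channel=direct, Outcome=view) = 0.021. Since these differ, Channel and Outcome are not independent.

no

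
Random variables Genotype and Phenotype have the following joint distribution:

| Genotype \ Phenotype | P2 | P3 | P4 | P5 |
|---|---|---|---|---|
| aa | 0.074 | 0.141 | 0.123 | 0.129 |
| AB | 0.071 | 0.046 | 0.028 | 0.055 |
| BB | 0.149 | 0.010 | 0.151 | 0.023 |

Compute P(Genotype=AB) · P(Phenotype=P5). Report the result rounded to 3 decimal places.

P(Genotype=AB) = 0.071 + 0.046 + 0.028 + 0.055 = 0.200.
P(Phenotype=P5) = 0.129 + 0.055 + 0.023 = 0.207.
Product: 0.200 × 0.207 = 0.041.

0.041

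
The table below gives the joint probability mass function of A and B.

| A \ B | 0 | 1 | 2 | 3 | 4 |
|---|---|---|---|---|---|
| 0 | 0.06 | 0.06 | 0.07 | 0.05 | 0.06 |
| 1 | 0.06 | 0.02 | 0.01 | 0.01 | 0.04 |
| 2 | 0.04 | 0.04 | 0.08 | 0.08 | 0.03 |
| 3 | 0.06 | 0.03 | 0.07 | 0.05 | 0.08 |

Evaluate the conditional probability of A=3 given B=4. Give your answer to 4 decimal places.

P(B=4) = 0.06 + 0.04 + 0.03 + 0.08 = 0.21.
P(A=3 | B=4) = 0.08/0.21 = 0.3810.

0.3810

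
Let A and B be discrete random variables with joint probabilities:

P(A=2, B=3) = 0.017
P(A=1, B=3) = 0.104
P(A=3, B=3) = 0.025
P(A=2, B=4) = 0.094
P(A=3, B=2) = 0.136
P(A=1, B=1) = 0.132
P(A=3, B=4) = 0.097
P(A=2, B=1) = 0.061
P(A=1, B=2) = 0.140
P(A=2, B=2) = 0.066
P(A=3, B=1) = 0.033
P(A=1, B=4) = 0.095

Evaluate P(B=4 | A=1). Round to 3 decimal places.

0.202

P(A=1) = 0.132 + 0.140 + 0.104 + 0.095 = 0.471.
P(B=4 | A=1) = 0.095/0.471 = 0.202.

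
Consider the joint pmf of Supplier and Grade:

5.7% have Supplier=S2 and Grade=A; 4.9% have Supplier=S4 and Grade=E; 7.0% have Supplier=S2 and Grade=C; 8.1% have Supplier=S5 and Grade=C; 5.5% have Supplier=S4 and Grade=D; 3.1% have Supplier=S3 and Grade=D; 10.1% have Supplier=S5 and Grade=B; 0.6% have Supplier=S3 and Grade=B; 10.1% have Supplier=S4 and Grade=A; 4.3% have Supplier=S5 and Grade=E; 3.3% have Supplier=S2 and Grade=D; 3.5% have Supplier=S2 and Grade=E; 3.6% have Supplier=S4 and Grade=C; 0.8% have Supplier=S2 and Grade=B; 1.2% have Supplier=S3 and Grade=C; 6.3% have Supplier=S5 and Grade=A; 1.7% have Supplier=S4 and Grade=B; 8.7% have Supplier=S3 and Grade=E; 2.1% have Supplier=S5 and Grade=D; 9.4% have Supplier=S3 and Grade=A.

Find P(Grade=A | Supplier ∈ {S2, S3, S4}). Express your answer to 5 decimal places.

0.36469

P(Supplier=S2) = 0.057 + 0.008 + 0.070 + 0.033 + 0.035 = 0.203.
P(Supplier=S3) = 0.094 + 0.006 + 0.012 + 0.031 + 0.087 = 0.230.
P(Supplier=S4) = 0.101 + 0.017 + 0.036 + 0.055 + 0.049 = 0.258.
P(Supplier ∈ {S2, S3, S4}) = 0.203 + 0.230 + 0.258 = 0.691; P(Grade=A, Supplier ∈ {S2, S3, S4}) = 0.057 + 0.094 + 0.101 = 0.252.
P(Grade=A | Supplier ∈ {S2, S3, S4}) = 0.252/0.691 = 0.36469.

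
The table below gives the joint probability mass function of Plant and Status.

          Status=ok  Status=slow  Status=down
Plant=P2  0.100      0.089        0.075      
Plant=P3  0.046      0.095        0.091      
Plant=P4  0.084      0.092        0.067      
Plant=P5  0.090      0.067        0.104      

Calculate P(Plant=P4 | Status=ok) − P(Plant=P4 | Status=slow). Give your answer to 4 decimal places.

P(Status=ok) = 0.100 + 0.046 + 0.084 + 0.090 = 0.320; P(Plant=P4 | Status=ok) = 0.084/0.320 = 0.26250.
P(Status=slow) = 0.089 + 0.095 + 0.092 + 0.067 = 0.343; P(Plant=P4 | Status=slow) = 0.092/0.343 = 0.26822.
Difference = -0.0057.

-0.0057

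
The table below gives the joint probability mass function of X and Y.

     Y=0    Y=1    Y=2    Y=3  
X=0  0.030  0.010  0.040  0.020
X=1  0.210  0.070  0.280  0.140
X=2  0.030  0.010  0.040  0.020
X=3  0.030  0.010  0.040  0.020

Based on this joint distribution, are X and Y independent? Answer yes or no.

yes

Every cell satisfies P(X,Y) = P(X)·P(Y). For instance P(X=0) = 0.100, P(Y=3) = 0.200, and 0.100×0.200 = 0.020 matches the joint entry. So X and Y are independent.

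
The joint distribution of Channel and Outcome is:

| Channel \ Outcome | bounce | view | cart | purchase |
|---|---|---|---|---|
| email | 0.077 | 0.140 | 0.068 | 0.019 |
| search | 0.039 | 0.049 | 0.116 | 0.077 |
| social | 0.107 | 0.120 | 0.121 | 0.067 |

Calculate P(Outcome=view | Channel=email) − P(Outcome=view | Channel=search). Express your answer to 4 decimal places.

P(Channel=email) = 0.077 + 0.140 + 0.068 + 0.019 = 0.304; P(Outcome=view | Channel=email) = 0.140/0.304 = 0.46053.
P(Channel=search) = 0.039 + 0.049 + 0.116 + 0.077 = 0.281; P(Outcome=view | Channel=search) = 0.049/0.281 = 0.17438.
Difference = 0.2861.

0.2861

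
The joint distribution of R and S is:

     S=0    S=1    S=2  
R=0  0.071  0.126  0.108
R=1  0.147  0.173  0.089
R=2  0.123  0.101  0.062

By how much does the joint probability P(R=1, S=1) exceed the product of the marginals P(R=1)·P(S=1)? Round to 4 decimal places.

P(R=1) = 0.147 + 0.173 + 0.089 = 0.409.
P(S=1) = 0.126 + 0.173 + 0.101 = 0.400.
P(R=1, S=1) − P(R=1)P(S=1) = 0.173 − 0.409×0.400 = 0.0094.

0.0094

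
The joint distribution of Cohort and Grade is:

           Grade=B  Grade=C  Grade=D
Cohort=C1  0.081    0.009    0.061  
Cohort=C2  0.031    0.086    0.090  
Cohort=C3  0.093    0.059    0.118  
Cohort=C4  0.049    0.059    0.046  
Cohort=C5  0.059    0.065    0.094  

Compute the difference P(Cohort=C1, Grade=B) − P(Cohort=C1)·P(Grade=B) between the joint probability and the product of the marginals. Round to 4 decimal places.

0.0337

P(Cohort=C1) = 0.081 + 0.009 + 0.061 = 0.151.
P(Grade=B) = 0.081 + 0.031 + 0.093 + 0.049 + 0.059 = 0.313.
P(Cohort=C1, Grade=B) − P(Cohort=C1)P(Grade=B) = 0.081 − 0.151×0.313 = 0.0337.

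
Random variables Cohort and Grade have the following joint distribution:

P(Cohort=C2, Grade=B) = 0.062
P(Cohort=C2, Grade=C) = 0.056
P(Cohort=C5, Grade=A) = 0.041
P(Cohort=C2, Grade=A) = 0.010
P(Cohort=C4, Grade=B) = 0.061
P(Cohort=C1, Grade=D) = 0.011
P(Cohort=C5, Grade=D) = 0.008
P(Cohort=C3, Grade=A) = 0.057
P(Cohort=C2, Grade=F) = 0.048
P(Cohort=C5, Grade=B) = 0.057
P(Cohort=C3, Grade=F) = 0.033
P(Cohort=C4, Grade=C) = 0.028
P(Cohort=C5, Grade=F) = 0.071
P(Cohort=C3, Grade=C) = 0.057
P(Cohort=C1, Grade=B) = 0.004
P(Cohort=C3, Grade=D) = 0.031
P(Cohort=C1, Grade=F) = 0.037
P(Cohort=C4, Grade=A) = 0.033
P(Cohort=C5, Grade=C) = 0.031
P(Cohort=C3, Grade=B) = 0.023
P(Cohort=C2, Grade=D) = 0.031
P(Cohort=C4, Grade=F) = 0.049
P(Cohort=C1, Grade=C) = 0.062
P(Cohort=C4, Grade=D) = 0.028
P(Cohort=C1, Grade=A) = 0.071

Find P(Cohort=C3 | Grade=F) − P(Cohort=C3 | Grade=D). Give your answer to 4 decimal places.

-0.1457

P(Grade=F) = 0.037 + 0.048 + 0.033 + 0.049 + 0.071 = 0.238; P(Cohort=C3 | Grade=F) = 0.033/0.238 = 0.13866.
P(Grade=D) = 0.011 + 0.031 + 0.031 + 0.028 + 0.008 = 0.109; P(Cohort=C3 | Grade=D) = 0.031/0.109 = 0.28440.
Difference = -0.1457.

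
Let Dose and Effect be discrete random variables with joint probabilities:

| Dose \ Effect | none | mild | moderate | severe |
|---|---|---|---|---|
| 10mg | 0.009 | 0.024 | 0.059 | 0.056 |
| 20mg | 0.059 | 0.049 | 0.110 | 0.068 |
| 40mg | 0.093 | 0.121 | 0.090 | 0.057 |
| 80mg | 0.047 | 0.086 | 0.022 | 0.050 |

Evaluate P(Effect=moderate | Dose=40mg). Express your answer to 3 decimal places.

P(Dose=40mg) = 0.093 + 0.121 + 0.090 + 0.057 = 0.361.
P(Effect=moderate | Dose=40mg) = 0.090/0.361 = 0.249.

0.249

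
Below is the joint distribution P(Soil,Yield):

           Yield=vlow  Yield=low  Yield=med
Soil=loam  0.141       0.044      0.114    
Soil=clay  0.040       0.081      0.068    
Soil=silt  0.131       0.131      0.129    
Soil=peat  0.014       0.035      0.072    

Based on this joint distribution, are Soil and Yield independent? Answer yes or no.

no

P(Soil=loam) = 0.299 and P(Yield=vlow) = 0.326, so their product is 0.09747, but P(Soil=loam, Yield=vlow) = 0.141. Since these differ, Soil and Yield are not independent.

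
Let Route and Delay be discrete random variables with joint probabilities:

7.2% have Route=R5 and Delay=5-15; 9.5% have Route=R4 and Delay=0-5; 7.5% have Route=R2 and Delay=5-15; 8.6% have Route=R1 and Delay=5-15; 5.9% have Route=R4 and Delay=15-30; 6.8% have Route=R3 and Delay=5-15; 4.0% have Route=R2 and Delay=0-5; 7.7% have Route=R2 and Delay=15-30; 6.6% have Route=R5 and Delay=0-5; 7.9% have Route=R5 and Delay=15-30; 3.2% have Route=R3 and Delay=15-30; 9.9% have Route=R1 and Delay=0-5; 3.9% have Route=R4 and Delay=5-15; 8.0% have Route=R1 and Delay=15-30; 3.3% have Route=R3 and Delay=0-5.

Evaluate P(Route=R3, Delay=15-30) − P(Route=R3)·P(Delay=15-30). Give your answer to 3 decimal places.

P(Route=R3) = 0.033 + 0.068 + 0.032 = 0.133.
P(Delay=15-30) = 0.080 + 0.077 + 0.032 + 0.059 + 0.079 = 0.327.
P(Route=R3, Delay=15-30) − P(Route=R3)P(Delay=15-30) = 0.032 − 0.133×0.327 = -0.011.

-0.011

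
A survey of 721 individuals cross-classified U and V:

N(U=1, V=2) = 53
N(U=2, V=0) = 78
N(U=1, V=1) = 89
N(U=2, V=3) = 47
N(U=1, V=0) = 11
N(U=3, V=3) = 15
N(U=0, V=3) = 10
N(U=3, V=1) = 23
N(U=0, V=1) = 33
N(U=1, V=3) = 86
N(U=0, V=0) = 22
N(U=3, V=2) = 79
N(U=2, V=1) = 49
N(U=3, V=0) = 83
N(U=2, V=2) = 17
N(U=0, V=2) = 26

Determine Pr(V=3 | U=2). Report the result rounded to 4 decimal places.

0.2461

Total with U=2: 78 + 49 + 17 + 47 = 191.
P(V=3 | U=2) = 47/191 = 0.2461.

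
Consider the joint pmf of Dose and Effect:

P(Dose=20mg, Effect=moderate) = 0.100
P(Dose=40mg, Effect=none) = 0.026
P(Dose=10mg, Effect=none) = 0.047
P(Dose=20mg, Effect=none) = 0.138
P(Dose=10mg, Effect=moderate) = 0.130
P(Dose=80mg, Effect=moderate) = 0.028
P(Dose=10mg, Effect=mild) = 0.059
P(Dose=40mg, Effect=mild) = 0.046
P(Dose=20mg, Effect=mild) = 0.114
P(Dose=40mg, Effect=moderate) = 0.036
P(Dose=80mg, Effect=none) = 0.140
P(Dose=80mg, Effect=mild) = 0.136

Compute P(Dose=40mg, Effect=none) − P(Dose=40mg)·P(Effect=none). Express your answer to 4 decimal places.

P(Dose=40mg) = 0.026 + 0.046 + 0.036 = 0.108.
P(Effect=none) = 0.047 + 0.138 + 0.026 + 0.140 = 0.351.
P(Dose=40mg, Effect=none) − P(Dose=40mg)P(Effect=none) = 0.026 − 0.108×0.351 = -0.0119.

-0.0119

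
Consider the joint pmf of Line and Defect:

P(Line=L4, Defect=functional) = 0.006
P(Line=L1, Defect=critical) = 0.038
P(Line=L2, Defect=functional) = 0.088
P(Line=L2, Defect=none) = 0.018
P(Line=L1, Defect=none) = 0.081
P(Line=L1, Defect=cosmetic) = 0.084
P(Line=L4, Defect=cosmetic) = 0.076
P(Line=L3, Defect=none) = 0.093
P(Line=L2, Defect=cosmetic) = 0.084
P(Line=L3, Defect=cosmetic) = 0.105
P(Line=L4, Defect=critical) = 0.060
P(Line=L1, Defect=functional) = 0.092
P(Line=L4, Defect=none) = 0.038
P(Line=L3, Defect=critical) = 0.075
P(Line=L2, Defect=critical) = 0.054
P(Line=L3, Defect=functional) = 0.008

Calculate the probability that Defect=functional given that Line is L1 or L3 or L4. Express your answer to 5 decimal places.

0.14021

P(Line=L1) = 0.081 + 0.084 + 0.092 + 0.038 = 0.295.
P(Line=L3) = 0.093 + 0.105 + 0.008 + 0.075 = 0.281.
P(Line=L4) = 0.038 + 0.076 + 0.006 + 0.060 = 0.180.
P(Line ∈ {L1, L3, L4}) = 0.295 + 0.281 + 0.180 = 0.756; P(Defect=functional, Line ∈ {L1, L3, L4}) = 0.092 + 0.008 + 0.006 = 0.106.
P(Defect=functional | Line ∈ {L1, L3, L4}) = 0.106/0.756 = 0.14021.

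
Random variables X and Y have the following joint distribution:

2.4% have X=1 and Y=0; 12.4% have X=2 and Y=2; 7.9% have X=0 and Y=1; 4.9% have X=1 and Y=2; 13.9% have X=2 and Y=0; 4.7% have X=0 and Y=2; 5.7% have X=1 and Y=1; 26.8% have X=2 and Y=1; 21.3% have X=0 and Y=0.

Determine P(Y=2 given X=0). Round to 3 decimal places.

0.139

P(X=0) = 0.213 + 0.079 + 0.047 = 0.339.
P(Y=2 | X=0) = 0.047/0.339 = 0.139.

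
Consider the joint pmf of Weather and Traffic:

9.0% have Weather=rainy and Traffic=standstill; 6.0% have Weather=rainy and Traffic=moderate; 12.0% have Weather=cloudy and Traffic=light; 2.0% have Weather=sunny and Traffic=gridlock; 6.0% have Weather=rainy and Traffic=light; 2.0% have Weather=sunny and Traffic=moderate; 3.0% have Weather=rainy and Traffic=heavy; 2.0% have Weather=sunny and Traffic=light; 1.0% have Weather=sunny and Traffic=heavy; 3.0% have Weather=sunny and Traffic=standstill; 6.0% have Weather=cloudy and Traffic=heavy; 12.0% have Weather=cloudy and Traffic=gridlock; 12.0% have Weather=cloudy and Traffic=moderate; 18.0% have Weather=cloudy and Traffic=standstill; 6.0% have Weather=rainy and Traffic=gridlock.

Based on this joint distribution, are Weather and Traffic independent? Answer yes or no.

Every cell satisfies P(Weather,Traffic) = P(Weather)·P(Traffic). For instance P(Weather=sunny) = 0.100, P(Traffic=gridlock) = 0.200, and 0.100×0.200 = 0.020 matches the joint entry. So Weather and Traffic are independent.

yes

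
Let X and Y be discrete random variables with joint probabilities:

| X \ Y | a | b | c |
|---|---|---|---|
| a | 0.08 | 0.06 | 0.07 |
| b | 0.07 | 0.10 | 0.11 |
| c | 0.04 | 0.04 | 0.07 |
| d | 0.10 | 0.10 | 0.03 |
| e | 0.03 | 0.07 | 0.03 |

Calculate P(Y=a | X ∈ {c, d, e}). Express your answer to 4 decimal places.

0.3333

P(X=c) = 0.04 + 0.04 + 0.07 = 0.15.
P(X=d) = 0.10 + 0.10 + 0.03 = 0.23.
P(X=e) = 0.03 + 0.07 + 0.03 = 0.13.
P(X ∈ {c, d, e}) = 0.15 + 0.23 + 0.13 = 0.51; P(Y=a, X ∈ {c, d, e}) = 0.04 + 0.10 + 0.03 = 0.17.
P(Y=a | X ∈ {c, d, e}) = 0.17/0.51 = 0.3333.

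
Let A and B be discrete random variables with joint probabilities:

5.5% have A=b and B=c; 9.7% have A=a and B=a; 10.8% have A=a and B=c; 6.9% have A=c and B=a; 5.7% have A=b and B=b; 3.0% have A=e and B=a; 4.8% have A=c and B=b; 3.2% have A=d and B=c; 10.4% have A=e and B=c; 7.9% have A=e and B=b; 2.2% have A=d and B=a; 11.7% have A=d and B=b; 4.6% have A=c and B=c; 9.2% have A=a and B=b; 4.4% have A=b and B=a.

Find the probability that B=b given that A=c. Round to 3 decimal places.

P(A=c) = 0.069 + 0.048 + 0.046 = 0.163.
P(B=b | A=c) = 0.048/0.163 = 0.294.

0.294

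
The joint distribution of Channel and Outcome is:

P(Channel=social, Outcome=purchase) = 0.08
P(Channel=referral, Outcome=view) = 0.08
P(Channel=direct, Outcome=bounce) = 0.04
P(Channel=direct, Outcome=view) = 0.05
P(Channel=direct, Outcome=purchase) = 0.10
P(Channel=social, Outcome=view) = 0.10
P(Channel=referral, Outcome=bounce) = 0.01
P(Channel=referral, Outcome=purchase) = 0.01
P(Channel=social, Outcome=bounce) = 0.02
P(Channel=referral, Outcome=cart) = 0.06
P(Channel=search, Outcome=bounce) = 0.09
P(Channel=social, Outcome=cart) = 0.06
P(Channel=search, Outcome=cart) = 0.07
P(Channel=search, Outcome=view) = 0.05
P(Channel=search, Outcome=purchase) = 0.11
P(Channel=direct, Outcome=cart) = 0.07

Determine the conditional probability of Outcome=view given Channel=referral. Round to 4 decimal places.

P(Channel=referral) = 0.01 + 0.08 + 0.06 + 0.01 = 0.16.
P(Outcome=view | Channel=referral) = 0.08/0.16 = 0.5000.

0.5000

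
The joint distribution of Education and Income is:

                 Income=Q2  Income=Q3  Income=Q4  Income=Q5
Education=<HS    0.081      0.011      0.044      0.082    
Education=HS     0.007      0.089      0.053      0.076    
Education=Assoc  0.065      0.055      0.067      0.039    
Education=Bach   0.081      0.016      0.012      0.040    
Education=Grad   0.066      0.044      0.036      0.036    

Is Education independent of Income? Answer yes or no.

no

P(Education=HS) = 0.225 and P(Income=Q2) = 0.300, so their product is 0.06750, but P(Education=HS, Income=Q2) = 0.007. Since these differ, Education and Income are not independent.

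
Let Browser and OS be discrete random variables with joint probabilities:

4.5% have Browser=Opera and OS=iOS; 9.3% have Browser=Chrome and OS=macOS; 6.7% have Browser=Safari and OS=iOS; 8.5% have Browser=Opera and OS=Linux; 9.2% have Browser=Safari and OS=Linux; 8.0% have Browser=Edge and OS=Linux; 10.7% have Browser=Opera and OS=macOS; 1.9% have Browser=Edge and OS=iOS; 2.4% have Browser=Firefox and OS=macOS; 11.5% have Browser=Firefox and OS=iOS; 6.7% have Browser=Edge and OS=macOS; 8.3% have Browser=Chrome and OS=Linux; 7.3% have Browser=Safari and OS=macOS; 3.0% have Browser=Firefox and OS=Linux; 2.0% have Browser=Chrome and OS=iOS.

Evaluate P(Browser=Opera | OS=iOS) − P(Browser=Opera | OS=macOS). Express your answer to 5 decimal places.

P(OS=iOS) = 0.020 + 0.115 + 0.067 + 0.019 + 0.045 = 0.266; P(Browser=Opera | OS=iOS) = 0.045/0.266 = 0.169173.
P(OS=macOS) = 0.093 + 0.024 + 0.073 + 0.067 + 0.107 = 0.364; P(Browser=Opera | OS=macOS) = 0.107/0.364 = 0.293956.
Difference = -0.12478.

-0.12478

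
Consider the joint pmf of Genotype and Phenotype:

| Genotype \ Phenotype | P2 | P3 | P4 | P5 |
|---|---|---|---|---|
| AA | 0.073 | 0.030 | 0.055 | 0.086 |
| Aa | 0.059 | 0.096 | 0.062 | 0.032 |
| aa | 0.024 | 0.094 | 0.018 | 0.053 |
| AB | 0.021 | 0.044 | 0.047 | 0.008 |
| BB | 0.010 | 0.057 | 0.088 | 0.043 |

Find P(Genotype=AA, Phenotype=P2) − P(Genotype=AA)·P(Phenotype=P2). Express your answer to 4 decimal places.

P(Genotype=AA) = 0.073 + 0.030 + 0.055 + 0.086 = 0.244.
P(Phenotype=P2) = 0.073 + 0.059 + 0.024 + 0.021 + 0.010 = 0.187.
P(Genotype=AA, Phenotype=P2) − P(Genotype=AA)P(Phenotype=P2) = 0.073 − 0.244×0.187 = 0.0274.

0.0274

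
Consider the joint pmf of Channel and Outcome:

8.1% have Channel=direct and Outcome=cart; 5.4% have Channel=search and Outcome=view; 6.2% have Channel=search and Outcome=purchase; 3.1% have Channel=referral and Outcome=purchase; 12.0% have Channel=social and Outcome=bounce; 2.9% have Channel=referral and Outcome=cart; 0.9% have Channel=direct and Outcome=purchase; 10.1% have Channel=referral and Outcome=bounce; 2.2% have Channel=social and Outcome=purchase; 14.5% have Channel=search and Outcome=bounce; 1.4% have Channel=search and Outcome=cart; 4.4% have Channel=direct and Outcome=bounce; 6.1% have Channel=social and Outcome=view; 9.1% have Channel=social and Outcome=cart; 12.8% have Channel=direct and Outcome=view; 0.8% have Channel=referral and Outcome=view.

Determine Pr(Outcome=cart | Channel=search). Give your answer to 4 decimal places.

P(Channel=search) = 0.145 + 0.054 + 0.014 + 0.062 = 0.275.
P(Outcome=cart | Channel=search) = 0.014/0.275 = 0.0509.

0.0509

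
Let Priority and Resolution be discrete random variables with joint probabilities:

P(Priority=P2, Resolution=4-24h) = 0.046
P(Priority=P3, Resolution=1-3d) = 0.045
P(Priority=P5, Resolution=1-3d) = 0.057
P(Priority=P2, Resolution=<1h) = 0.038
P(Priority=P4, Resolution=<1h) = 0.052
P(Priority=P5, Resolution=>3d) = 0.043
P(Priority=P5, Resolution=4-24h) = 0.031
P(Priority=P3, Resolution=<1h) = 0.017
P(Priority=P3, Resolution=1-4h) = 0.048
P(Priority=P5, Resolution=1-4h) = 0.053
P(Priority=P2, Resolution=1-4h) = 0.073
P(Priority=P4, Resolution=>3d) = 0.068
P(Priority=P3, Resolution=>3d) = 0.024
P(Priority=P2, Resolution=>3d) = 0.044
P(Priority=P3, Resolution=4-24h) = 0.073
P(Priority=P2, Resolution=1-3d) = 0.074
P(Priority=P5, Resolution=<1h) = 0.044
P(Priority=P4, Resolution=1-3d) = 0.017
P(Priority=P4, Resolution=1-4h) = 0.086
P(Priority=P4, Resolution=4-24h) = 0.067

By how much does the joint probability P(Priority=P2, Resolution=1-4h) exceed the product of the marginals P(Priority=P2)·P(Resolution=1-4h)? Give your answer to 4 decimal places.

P(Priority=P2) = 0.038 + 0.073 + 0.046 + 0.074 + 0.044 = 0.275.
P(Resolution=1-4h) = 0.073 + 0.048 + 0.086 + 0.053 = 0.260.
P(Priority=P2, Resolution=1-4h) − P(Priority=P2)P(Resolution=1-4h) = 0.073 − 0.275×0.260 = 0.0015.

0.0015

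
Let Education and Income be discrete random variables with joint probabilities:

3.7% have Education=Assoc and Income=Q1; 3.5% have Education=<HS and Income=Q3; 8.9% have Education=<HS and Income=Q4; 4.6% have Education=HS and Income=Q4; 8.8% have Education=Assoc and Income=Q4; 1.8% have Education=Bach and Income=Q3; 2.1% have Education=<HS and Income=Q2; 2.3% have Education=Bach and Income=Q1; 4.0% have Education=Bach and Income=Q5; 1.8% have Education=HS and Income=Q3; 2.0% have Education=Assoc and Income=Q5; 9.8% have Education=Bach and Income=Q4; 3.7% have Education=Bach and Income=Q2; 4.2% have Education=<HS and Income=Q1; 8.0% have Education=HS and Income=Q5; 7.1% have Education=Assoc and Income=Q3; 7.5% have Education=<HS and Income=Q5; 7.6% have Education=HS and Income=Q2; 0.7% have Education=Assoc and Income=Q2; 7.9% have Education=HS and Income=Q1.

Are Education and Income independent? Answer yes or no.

P(Education=HS) = 0.299 and P(Income=Q4) = 0.321, so their product is 0.09598, but P(Education=HS, Income=Q4) = 0.046. Since these differ, Education and Income are not independent.

no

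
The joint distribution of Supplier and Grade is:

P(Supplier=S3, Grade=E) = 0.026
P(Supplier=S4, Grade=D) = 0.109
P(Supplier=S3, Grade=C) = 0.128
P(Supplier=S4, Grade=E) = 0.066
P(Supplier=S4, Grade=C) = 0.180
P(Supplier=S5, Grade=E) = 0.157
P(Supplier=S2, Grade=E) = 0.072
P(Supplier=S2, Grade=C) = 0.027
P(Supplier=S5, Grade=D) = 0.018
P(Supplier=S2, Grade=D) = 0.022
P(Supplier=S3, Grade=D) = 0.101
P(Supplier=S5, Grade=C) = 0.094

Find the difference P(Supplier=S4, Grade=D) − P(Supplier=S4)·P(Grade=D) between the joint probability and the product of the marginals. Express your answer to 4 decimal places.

0.0203

P(Supplier=S4) = 0.180 + 0.109 + 0.066 = 0.355.
P(Grade=D) = 0.022 + 0.101 + 0.109 + 0.018 = 0.250.
P(Supplier=S4, Grade=D) − P(Supplier=S4)P(Grade=D) = 0.109 − 0.355×0.250 = 0.0203.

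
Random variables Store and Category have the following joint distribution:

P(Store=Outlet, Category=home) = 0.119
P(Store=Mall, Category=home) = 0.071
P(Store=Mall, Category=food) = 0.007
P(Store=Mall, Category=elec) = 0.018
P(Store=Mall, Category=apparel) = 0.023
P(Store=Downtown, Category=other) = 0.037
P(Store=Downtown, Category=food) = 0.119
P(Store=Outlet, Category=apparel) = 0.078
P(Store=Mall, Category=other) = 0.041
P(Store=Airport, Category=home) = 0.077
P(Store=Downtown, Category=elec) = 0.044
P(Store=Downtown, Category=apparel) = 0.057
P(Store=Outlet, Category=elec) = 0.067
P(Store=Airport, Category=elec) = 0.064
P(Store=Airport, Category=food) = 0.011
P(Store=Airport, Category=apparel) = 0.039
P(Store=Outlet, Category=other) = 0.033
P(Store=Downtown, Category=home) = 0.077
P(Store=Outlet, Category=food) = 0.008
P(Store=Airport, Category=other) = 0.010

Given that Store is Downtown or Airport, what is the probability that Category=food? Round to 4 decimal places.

0.2430

P(Store=Downtown) = 0.119 + 0.057 + 0.044 + 0.077 + 0.037 = 0.334.
P(Store=Airport) = 0.011 + 0.039 + 0.064 + 0.077 + 0.010 = 0.201.
P(Store ∈ {Downtown, Airport}) = 0.334 + 0.201 = 0.535; P(Category=food, Store ∈ {Downtown, Airport}) = 0.119 + 0.011 = 0.130.
P(Category=food | Store ∈ {Downtown, Airport}) = 0.130/0.535 = 0.2430.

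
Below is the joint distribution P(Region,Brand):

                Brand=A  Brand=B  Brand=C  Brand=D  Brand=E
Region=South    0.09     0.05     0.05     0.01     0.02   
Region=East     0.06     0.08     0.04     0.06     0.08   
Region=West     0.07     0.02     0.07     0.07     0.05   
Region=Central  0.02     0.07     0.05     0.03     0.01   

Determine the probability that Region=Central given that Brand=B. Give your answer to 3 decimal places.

0.318

P(Brand=B) = 0.05 + 0.08 + 0.02 + 0.07 = 0.22.
P(Region=Central | Brand=B) = 0.07/0.22 = 0.318.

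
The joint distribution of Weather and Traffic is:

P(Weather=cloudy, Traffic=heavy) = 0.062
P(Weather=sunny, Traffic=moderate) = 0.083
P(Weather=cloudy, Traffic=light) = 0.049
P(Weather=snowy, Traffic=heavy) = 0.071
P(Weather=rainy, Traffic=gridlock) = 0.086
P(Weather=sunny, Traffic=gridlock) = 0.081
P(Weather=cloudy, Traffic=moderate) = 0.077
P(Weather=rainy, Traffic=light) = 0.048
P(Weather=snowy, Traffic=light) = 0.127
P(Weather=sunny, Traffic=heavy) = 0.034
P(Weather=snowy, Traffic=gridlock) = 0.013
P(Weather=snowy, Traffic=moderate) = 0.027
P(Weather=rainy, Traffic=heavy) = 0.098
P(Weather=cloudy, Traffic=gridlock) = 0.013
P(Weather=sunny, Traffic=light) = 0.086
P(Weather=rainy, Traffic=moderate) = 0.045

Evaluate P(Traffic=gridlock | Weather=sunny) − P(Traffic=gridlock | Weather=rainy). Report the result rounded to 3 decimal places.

P(Weather=sunny) = 0.086 + 0.083 + 0.034 + 0.081 = 0.284; P(Traffic=gridlock | Weather=sunny) = 0.081/0.284 = 0.2852.
P(Weather=rainy) = 0.048 + 0.045 + 0.098 + 0.086 = 0.277; P(Traffic=gridlock | Weather=rainy) = 0.086/0.277 = 0.3105.
Difference = -0.025.

-0.025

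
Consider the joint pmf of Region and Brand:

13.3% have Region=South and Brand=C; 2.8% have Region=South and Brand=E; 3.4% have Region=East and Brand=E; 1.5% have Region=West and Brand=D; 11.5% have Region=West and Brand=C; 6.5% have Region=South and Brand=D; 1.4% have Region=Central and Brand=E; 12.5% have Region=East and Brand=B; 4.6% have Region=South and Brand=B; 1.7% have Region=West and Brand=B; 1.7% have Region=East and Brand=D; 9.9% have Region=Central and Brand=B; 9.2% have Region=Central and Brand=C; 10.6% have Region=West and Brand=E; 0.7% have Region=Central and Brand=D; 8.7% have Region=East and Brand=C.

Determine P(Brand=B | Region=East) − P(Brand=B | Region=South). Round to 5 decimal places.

P(Region=East) = 0.125 + 0.087 + 0.017 + 0.034 = 0.263; P(Brand=B | Region=East) = 0.125/0.263 = 0.475285.
P(Region=South) = 0.046 + 0.133 + 0.065 + 0.028 = 0.272; P(Brand=B | Region=South) = 0.046/0.272 = 0.169118.
Difference = 0.30617.

0.30617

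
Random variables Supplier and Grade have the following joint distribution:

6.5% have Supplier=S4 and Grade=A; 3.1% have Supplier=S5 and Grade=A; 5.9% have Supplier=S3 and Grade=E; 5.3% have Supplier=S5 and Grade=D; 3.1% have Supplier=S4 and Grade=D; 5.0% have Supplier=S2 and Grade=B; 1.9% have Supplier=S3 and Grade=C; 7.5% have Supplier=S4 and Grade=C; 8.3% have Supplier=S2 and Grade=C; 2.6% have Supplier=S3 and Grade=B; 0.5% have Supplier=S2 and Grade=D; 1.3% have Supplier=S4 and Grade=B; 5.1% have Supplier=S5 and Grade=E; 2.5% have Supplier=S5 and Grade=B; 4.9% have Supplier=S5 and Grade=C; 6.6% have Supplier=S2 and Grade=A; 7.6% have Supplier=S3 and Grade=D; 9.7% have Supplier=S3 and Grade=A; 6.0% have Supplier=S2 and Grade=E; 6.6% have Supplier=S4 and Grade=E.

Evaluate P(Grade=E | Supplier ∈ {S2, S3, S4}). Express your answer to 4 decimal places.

0.2339

P(Supplier=S2) = 0.066 + 0.050 + 0.083 + 0.005 + 0.060 = 0.264.
P(Supplier=S3) = 0.097 + 0.026 + 0.019 + 0.076 + 0.059 = 0.277.
P(Supplier=S4) = 0.065 + 0.013 + 0.075 + 0.031 + 0.066 = 0.250.
P(Supplier ∈ {S2, S3, S4}) = 0.264 + 0.277 + 0.250 = 0.791; P(Grade=E, Supplier ∈ {S2, S3, S4}) = 0.060 + 0.059 + 0.066 = 0.185.
P(Grade=E | Supplier ∈ {S2, S3, S4}) = 0.185/0.791 = 0.2339.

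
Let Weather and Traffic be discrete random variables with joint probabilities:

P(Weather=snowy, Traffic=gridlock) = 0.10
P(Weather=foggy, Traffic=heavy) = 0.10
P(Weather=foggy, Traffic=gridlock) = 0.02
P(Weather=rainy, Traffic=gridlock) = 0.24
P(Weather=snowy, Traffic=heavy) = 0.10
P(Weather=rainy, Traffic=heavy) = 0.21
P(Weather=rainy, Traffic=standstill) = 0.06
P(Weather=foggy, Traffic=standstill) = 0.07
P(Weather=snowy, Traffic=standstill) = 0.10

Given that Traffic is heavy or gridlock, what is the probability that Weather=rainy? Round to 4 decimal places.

0.5844

P(Traffic=heavy) = 0.21 + 0.10 + 0.10 = 0.41.
P(Traffic=gridlock) = 0.24 + 0.10 + 0.02 = 0.36.
P(Traffic ∈ {heavy, gridlock}) = 0.41 + 0.36 = 0.77; P(Weather=rainy, Traffic ∈ {heavy, gridlock}) = 0.21 + 0.24 = 0.45.
P(Weather=rainy | Traffic ∈ {heavy, gridlock}) = 0.45/0.77 = 0.5844.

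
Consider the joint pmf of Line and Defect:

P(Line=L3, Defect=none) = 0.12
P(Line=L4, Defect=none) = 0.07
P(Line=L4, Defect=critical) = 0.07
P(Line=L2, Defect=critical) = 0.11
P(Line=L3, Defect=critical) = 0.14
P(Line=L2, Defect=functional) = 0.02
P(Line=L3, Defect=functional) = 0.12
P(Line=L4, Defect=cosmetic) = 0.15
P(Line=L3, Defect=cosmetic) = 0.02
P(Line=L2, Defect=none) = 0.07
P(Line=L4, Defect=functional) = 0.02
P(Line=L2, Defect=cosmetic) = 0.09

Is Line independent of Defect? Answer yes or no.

P(Line=L3) = 0.40 and P(Defect=cosmetic) = 0.26, so their product is 0.1040, but P(Line=L3, Defect=cosmetic) = 0.02. Since these differ, Line and Defect are not independent.

no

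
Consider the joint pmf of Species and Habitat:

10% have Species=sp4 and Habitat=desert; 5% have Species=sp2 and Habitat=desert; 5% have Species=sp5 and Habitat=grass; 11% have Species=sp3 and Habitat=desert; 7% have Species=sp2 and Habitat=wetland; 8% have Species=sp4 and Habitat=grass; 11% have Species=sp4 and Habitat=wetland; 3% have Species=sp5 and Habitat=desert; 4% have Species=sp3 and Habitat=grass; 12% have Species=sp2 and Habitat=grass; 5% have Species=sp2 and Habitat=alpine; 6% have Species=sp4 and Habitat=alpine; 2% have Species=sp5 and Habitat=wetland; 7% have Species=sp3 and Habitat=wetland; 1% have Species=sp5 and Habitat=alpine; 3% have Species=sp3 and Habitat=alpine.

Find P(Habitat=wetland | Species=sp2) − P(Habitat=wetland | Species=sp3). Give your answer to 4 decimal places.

-0.0386

P(Species=sp2) = 0.12 + 0.07 + 0.05 + 0.05 = 0.29; P(Habitat=wetland | Species=sp2) = 0.07/0.29 = 0.24138.
P(Species=sp3) = 0.04 + 0.07 + 0.11 + 0.03 = 0.25; P(Habitat=wetland | Species=sp3) = 0.07/0.25 = 0.28000.
Difference = -0.0386.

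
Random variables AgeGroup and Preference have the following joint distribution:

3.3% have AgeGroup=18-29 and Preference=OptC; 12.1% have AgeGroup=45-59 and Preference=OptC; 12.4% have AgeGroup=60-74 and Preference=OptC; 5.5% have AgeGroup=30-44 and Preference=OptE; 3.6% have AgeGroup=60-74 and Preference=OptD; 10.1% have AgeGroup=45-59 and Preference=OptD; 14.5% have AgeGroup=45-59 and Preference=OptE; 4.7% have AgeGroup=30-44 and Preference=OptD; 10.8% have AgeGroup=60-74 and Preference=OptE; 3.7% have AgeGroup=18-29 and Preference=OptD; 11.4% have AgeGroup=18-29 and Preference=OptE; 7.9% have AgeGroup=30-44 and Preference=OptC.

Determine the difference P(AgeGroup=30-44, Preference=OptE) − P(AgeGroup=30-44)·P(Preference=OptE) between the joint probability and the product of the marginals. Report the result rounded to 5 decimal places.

P(AgeGroup=30-44) = 0.079 + 0.047 + 0.055 = 0.181.
P(Preference=OptE) = 0.114 + 0.055 + 0.145 + 0.108 = 0.422.
P(AgeGroup=30-44, Preference=OptE) − P(AgeGroup=30-44)P(Preference=OptE) = 0.055 − 0.181×0.422 = -0.02138.

-0.02138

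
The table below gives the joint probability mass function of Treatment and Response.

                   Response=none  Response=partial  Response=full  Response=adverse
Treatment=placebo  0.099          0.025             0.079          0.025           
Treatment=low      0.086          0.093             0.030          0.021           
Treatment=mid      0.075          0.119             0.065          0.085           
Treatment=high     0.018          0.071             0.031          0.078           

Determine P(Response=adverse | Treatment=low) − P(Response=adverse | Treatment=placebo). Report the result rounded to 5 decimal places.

-0.01834

P(Treatment=low) = 0.086 + 0.093 + 0.030 + 0.021 = 0.230; P(Response=adverse | Treatment=low) = 0.021/0.230 = 0.091304.
P(Treatment=placebo) = 0.099 + 0.025 + 0.079 + 0.025 = 0.228; P(Response=adverse | Treatment=placebo) = 0.025/0.228 = 0.109649.
Difference = -0.01834.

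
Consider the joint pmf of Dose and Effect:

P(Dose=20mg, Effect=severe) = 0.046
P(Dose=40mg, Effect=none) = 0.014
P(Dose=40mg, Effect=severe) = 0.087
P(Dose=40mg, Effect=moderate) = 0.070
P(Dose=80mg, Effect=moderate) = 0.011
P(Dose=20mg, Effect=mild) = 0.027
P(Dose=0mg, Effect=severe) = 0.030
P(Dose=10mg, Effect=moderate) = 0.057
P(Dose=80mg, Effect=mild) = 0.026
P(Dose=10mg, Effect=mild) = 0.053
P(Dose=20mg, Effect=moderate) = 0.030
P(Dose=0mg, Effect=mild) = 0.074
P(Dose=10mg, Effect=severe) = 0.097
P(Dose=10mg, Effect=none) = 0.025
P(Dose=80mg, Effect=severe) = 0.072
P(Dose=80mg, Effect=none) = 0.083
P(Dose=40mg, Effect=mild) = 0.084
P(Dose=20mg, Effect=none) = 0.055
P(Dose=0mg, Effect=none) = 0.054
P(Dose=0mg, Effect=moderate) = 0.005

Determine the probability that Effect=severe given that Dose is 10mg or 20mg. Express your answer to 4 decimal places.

P(Dose=10mg) = 0.025 + 0.053 + 0.057 + 0.097 = 0.232.
P(Dose=20mg) = 0.055 + 0.027 + 0.030 + 0.046 = 0.158.
P(Dose ∈ {10mg, 20mg}) = 0.232 + 0.158 = 0.390; P(Effect=severe, Dose ∈ {10mg, 20mg}) = 0.097 + 0.046 = 0.143.
P(Effect=severe | Dose ∈ {10mg, 20mg}) = 0.143/0.390 = 0.3667.

0.3667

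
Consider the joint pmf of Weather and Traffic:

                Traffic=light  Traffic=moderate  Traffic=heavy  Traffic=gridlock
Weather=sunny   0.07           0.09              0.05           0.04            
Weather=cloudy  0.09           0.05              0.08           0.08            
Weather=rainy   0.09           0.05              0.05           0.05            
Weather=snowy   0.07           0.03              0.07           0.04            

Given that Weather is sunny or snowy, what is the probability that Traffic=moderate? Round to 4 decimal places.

0.2609

P(Weather=sunny) = 0.07 + 0.09 + 0.05 + 0.04 = 0.25.
P(Weather=snowy) = 0.07 + 0.03 + 0.07 + 0.04 = 0.21.
P(Weather ∈ {sunny, snowy}) = 0.25 + 0.21 = 0.46; P(Traffic=moderate, Weather ∈ {sunny, snowy}) = 0.09 + 0.03 = 0.12.
P(Traffic=moderate | Weather ∈ {sunny, snowy}) = 0.12/0.46 = 0.2609.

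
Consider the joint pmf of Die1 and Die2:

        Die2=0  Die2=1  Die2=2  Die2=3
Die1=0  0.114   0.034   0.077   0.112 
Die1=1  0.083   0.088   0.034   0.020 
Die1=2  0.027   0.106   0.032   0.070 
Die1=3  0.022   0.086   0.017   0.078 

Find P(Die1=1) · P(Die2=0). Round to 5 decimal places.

P(Die1=1) = 0.083 + 0.088 + 0.034 + 0.020 = 0.225.
P(Die2=0) = 0.114 + 0.083 + 0.027 + 0.022 = 0.246.
Product: 0.225 × 0.246 = 0.05535.

0.05535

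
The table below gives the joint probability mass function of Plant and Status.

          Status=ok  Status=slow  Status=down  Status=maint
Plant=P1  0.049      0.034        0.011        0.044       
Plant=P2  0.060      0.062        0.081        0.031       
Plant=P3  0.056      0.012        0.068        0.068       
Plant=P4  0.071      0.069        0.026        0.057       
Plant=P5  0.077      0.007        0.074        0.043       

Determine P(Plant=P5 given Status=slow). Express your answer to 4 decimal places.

0.0380

P(Status=slow) = 0.034 + 0.062 + 0.012 + 0.069 + 0.007 = 0.184.
P(Plant=P5 | Status=slow) = 0.007/0.184 = 0.0380.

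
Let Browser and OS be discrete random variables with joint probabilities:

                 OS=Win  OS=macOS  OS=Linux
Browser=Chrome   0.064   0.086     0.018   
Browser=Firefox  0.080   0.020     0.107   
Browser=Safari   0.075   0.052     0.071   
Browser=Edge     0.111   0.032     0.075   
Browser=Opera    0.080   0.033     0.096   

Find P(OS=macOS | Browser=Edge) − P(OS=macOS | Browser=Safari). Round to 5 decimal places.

-0.11584

P(Browser=Edge) = 0.111 + 0.032 + 0.075 = 0.218; P(OS=macOS | Browser=Edge) = 0.032/0.218 = 0.146789.
P(Browser=Safari) = 0.075 + 0.052 + 0.071 = 0.198; P(OS=macOS | Browser=Safari) = 0.052/0.198 = 0.262626.
Difference = -0.11584.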